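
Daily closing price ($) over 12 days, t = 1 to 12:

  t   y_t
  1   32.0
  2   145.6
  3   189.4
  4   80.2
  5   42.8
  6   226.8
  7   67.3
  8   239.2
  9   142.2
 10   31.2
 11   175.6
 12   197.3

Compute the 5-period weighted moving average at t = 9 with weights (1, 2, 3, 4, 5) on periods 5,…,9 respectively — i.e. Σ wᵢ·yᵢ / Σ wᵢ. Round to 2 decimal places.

157.74

Weighted sum: 1·42.8 + 2·226.8 + 3·67.3 + 4·239.2 + 5·142.2 = 42.8 + 453.6 + 201.9 + 956.8 + 711.0 = 2366.1
Weight total: 1 + 2 + 3 + 4 + 5 = 15
WMA = 2366.1 / 15 = 157.74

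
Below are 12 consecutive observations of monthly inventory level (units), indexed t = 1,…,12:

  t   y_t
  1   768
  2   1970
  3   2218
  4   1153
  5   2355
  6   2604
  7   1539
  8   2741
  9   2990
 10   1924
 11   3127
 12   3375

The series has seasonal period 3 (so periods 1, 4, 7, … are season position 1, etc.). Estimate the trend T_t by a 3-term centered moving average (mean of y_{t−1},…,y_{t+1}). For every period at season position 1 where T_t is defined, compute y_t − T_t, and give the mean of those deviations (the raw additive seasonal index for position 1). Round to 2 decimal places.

Season position 1 occurs at t = 4, 7, 10 (where T_t is defined).
t=4: T_4 = 1908.6667; y_4 − T_4 = 1153 − 1908.6667 = -755.6667
t=7: T_7 = 2294.6667; y_7 − T_7 = 1539 − 2294.6667 = -755.6667
t=10: T_10 = 2680.3333; y_10 − T_10 = 1924 − 2680.3333 = -756.3333
Mean deviation: (-755.6667 + -755.6667 + -756.3333) / 3 = -755.89

-755.89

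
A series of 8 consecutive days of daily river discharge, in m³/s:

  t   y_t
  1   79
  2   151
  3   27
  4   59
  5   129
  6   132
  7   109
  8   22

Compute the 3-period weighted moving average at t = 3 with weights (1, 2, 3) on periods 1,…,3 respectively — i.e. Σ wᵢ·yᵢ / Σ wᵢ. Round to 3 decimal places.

77.000

Weighted sum: 1·79 + 2·151 + 3·27 = 79 + 302 + 81 = 462
Weight total: 1 + 2 + 3 = 6
WMA = 462 / 6 = 77.000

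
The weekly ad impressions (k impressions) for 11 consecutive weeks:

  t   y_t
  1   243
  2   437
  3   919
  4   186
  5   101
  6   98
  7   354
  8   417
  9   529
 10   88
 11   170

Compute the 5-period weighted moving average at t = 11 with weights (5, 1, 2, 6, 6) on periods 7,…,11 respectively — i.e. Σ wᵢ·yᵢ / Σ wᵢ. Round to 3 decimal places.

Weighted sum: 5·354 + 1·417 + 2·529 + 6·88 + 6·170 = 1770 + 417 + 1058 + 528 + 1020 = 4793
Weight total: 5 + 1 + 2 + 6 + 6 = 20
WMA = 4793 / 20 = 239.650

239.650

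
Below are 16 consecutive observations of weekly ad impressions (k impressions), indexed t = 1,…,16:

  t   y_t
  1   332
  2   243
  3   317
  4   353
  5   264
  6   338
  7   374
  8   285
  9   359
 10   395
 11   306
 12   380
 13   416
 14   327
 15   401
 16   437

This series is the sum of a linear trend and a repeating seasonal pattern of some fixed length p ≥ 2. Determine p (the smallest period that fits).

3

First differences y_{t+1} − y_t: -89, 74, 36, -89, 74, 36, -89, 74, …
The difference pattern repeats every 3 terms and not for any smaller step, so p = 3.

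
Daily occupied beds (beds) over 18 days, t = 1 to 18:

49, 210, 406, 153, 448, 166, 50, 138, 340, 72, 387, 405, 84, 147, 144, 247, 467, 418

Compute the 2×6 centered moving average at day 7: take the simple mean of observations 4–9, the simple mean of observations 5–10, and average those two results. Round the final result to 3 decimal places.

209.083

Sum over 4–9: 153 + 448 + 166 + 50 + 138 + 340 = 1295
Sum over 5–10: 448 + 166 + 50 + 138 + 340 + 72 = 1214
CMA at t=7 = (1295 + 1214) / (2·6) = 2509 / 12 = 209.083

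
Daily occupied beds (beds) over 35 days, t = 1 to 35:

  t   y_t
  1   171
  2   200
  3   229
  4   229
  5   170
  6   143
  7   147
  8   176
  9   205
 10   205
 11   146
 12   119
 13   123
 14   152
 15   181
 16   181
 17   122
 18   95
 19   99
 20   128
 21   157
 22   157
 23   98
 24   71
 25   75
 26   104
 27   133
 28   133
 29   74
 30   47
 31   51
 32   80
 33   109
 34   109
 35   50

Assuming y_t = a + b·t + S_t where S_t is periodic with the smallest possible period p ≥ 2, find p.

First differences y_{t+1} − y_t: 29, 29, 0, -59, -27, 4, 29, 29, 0, -59, -27, 4, 29, 29, …
The difference pattern repeats every 6 terms and not for any smaller step, so p = 6.

6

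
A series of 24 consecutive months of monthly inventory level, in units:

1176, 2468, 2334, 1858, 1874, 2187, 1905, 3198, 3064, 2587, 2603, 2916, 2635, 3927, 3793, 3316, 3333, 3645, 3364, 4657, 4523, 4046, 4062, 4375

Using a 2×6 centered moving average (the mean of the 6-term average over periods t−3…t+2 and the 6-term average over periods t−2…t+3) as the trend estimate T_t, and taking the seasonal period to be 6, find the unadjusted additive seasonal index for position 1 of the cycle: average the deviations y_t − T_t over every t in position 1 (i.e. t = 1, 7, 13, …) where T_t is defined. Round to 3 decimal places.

Season position 1 occurs at t = 7, 13, 19 (where T_t is defined).
t=7: T_7 = 2408.41667; y_7 − T_7 = 1905 − 2408.41667 = -503.41667
t=13: T_13 = 3137.58333; y_13 − T_13 = 2635 − 3137.58333 = -502.58333
t=19: T_19 = 3867.16667; y_19 − T_19 = 3364 − 3867.16667 = -503.16667
Mean deviation: (-503.41667 + -502.58333 + -503.16667) / 3 = -503.056

-503.056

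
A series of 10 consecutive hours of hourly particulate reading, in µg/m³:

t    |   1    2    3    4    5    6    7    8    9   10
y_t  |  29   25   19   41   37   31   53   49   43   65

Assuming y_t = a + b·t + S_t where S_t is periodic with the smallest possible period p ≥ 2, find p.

First differences y_{t+1} − y_t: -4, -6, 22, -4, -6, 22, -4, -6, …
The difference pattern repeats every 3 terms and not for any smaller step, so p = 3.

3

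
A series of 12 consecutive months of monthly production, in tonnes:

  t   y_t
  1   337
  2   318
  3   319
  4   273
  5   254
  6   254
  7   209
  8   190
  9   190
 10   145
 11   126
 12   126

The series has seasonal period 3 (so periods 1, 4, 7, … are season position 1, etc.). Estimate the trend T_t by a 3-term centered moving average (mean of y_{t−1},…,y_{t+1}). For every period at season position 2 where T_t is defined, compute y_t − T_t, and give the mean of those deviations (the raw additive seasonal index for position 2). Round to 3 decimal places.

-6.417

Season position 2 occurs at t = 2, 5, 8, 11 (where T_t is defined).
t=2: T_2 = 324.66667; y_2 − T_2 = 318 − 324.66667 = -6.66667
t=5: T_5 = 260.33333; y_5 − T_5 = 254 − 260.33333 = -6.33333
t=8: T_8 = 196.33333; y_8 − T_8 = 190 − 196.33333 = -6.33333
t=11: T_11 = 132.33333; y_11 − T_11 = 126 − 132.33333 = -6.33333
Mean deviation: (-6.66667 + -6.33333 + -6.33333 + -6.33333) / 4 = -6.417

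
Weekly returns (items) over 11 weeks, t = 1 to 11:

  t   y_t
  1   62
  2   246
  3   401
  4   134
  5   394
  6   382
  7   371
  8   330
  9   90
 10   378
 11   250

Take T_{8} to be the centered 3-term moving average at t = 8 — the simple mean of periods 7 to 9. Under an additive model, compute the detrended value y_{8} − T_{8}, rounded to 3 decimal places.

Trend T_8 = (371 + 330 + 90) / 3 = 791/3 = 263.66667
Detrended value: 330 − 263.66667 = 66.333

66.333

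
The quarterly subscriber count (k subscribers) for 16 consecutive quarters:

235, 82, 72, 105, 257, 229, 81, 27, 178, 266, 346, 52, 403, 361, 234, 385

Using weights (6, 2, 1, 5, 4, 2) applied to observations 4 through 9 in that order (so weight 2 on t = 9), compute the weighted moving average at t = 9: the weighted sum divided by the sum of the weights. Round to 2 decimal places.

Weighted sum: 6·105 + 2·257 + 1·229 + 5·81 + 4·27 + 2·178 = 630 + 514 + 229 + 405 + 108 + 356 = 2242
Weight total: 6 + 2 + 1 + 5 + 4 + 2 = 20
WMA = 2242 / 20 = 112.10

112.10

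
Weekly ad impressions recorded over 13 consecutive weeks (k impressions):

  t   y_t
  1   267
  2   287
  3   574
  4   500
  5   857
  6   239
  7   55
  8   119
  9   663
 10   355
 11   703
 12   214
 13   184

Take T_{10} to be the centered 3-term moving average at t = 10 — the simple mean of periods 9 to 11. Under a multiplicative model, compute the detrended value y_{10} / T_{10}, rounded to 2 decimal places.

Trend T_10 = (663 + 355 + 703) / 3 = 1721/3 = 573.6667
Ratio to trend: 355 / 573.6667 = 0.62

0.62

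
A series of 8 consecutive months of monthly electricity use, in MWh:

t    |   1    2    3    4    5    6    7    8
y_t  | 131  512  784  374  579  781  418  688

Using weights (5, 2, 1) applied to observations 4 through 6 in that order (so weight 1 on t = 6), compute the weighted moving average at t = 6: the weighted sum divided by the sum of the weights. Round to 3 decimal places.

Weighted sum: 5·374 + 2·579 + 1·781 = 1870 + 1158 + 781 = 3809
Weight total: 5 + 2 + 1 = 8
WMA = 3809 / 8 = 476.125

476.125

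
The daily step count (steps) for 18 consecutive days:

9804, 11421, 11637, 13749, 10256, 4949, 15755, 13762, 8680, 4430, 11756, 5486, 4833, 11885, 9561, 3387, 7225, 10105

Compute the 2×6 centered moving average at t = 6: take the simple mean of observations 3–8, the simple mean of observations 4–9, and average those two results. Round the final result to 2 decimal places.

Sum over 3–8: 11637 + 13749 + 10256 + 4949 + 15755 + 13762 = 70108
Sum over 4–9: 13749 + 10256 + 4949 + 15755 + 13762 + 8680 = 67151
CMA at t=6 = (70108 + 67151) / (2·6) = 137259 / 12 = 11438.25

11438.25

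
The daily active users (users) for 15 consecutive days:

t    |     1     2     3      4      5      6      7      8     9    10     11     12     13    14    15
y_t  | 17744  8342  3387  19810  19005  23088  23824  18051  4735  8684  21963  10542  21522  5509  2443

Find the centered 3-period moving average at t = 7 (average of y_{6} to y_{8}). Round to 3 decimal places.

Sum of periods 6–8: 23088 + 23824 + 18051 = 64963
Divide by 3: 64963 / 3 = 21654.333

21654.333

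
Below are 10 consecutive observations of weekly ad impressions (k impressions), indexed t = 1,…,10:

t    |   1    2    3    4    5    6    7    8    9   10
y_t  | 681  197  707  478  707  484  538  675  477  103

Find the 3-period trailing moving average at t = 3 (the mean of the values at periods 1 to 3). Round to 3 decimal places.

528.333

Sum of periods 1–3: 681 + 197 + 707 = 1585
Divide by 3: 1585 / 3 = 528.333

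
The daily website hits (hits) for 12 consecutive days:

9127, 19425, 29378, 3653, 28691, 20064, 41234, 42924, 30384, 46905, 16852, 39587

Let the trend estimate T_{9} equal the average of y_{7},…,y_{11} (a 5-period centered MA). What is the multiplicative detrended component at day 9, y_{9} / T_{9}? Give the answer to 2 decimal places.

0.85

Trend T_9 = (41234 + 42924 + 30384 + 46905 + 16852) / 5 = 178299/5 = 35659.8000
Ratio to trend: 30384 / 35659.8000 = 0.85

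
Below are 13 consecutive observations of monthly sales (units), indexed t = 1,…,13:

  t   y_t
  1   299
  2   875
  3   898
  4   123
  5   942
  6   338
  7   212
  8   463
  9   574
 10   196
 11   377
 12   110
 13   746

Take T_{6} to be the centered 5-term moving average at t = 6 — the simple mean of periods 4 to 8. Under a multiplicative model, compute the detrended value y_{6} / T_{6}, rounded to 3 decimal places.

Trend T_6 = (123 + 942 + 338 + 212 + 463) / 5 = 2078/5 = 415.60000
Ratio to trend: 338 / 415.60000 = 0.813

0.813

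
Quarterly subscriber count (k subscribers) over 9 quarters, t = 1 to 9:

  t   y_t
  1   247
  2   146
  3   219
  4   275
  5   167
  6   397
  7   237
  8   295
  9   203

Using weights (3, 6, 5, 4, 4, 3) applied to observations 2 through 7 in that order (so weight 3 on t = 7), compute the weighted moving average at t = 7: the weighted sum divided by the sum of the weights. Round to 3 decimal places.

243.760

Weighted sum: 3·146 + 6·219 + 5·275 + 4·167 + 4·397 + 3·237 = 438 + 1314 + 1375 + 668 + 1588 + 711 = 6094
Weight total: 3 + 6 + 5 + 4 + 4 + 3 = 25
WMA = 6094 / 25 = 243.760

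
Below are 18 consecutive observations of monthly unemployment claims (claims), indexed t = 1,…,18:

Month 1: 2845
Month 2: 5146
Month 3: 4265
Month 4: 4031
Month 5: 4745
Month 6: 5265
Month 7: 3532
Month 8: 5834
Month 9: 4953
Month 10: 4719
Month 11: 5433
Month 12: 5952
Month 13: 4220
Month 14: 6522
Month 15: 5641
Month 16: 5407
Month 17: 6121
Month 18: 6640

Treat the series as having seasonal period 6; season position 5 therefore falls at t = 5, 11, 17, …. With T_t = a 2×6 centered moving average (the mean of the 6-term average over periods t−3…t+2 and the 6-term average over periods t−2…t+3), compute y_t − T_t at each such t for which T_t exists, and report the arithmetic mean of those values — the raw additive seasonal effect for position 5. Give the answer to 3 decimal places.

Season position 5 occurs at t = 5, 11 (where T_t is defined).
t=5: T_5 = 4554.66667; y_5 − T_5 = 4745 − 4554.66667 = 190.33333
t=11: T_11 = 5242.50000; y_11 − T_11 = 5433 − 5242.50000 = 190.50000
Mean deviation: (190.33333 + 190.50000) / 2 = 190.417

190.417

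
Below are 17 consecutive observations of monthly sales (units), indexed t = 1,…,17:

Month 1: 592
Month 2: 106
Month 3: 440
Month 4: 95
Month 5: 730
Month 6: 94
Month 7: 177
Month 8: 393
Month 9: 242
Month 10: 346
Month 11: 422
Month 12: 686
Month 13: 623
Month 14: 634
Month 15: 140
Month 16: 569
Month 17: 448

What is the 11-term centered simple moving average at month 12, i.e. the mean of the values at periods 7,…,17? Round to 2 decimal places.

425.45

Sum of periods 7–17: 177 + 393 + 242 + 346 + 422 + 686 + 623 + 634 + 140 + 569 + 448 = 4680
Divide by 11: 4680 / 11 = 425.45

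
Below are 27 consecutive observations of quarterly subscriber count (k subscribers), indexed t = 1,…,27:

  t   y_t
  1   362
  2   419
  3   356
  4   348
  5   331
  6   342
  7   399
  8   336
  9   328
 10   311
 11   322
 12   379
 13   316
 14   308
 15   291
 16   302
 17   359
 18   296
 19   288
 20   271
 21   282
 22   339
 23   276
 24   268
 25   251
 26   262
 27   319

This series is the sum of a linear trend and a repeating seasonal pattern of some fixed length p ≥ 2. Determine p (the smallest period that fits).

First differences y_{t+1} − y_t: 57, -63, -8, -17, 11, 57, -63, -8, -17, 11, 57, -63, …
The difference pattern repeats every 5 terms and not for any smaller step, so p = 5.

5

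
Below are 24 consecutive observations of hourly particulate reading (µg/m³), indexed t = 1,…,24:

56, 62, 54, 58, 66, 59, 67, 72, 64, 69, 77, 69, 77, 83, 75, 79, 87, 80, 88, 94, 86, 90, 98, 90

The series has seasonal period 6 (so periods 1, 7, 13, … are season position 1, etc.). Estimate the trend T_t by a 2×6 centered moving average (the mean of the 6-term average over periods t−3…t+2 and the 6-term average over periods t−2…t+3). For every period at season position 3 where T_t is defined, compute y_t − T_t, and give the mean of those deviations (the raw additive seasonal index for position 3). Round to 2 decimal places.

Season position 3 occurs at t = 9, 15, 21 (where T_t is defined).
t=9: T_9 = 68.8333; y_9 − T_9 = 64 − 68.8333 = -4.8333
t=15: T_15 = 79.2500; y_15 − T_15 = 75 − 79.2500 = -4.2500
t=21: T_21 = 90.1667; y_21 − T_21 = 86 − 90.1667 = -4.1667
Mean deviation: (-4.8333 + -4.2500 + -4.1667) / 3 = -4.42

-4.42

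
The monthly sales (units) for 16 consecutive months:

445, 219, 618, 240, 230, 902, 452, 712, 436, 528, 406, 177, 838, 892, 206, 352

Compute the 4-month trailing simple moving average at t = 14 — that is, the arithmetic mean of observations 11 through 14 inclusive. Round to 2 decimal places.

578.25

Sum of periods 11–14: 406 + 177 + 838 + 892 = 2313
Divide by 4: 2313 / 4 = 578.25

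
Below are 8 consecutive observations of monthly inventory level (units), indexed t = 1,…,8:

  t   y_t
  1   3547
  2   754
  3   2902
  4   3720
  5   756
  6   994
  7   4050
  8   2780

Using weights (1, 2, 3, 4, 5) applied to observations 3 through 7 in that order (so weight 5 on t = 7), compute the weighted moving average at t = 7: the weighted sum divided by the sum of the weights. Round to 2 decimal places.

Weighted sum: 1·2902 + 2·3720 + 3·756 + 4·994 + 5·4050 = 2902 + 7440 + 2268 + 3976 + 20250 = 36836
Weight total: 1 + 2 + 3 + 4 + 5 = 15
WMA = 36836 / 15 = 2455.73

2455.73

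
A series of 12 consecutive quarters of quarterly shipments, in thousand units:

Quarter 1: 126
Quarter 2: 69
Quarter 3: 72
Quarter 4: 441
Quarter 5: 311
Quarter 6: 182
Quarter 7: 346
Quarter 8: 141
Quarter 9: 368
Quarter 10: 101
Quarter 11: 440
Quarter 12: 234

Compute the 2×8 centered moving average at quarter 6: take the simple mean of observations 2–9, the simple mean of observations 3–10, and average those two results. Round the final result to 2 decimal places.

243.25

Sum over 2–9: 69 + 72 + 441 + 311 + 182 + 346 + 141 + 368 = 1930
Sum over 3–10: 72 + 441 + 311 + 182 + 346 + 141 + 368 + 101 = 1962
CMA at t=6 = (1930 + 1962) / (2·8) = 3892 / 16 = 243.25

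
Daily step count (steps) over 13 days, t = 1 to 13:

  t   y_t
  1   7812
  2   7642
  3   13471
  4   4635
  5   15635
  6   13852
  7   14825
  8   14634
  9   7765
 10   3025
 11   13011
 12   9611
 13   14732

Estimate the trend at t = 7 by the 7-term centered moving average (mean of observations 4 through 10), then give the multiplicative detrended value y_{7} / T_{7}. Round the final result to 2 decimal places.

Trend T_7 = (4635 + 15635 + 13852 + 14825 + 14634 + 7765 + 3025) / 7 = 74371/7 = 10624.4286
Ratio to trend: 14825 / 10624.4286 = 1.40

1.40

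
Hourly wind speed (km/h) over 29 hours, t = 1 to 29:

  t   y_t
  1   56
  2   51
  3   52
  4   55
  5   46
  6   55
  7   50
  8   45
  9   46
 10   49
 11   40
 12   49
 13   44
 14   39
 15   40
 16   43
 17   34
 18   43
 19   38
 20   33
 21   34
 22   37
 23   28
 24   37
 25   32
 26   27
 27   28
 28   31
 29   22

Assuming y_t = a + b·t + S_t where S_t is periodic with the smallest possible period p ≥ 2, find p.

6

First differences y_{t+1} − y_t: -5, 1, 3, -9, 9, -5, -5, 1, 3, -9, 9, -5, -5, 1, …
The difference pattern repeats every 6 terms and not for any smaller step, so p = 6.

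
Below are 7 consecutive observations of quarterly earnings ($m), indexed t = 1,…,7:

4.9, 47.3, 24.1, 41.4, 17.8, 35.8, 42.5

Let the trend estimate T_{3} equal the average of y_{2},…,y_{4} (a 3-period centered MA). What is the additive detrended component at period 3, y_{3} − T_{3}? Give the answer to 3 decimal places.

Trend T_3 = (47.3 + 24.1 + 41.4) / 3 = 112.8/3 = 37.60000
Detrended value: 24.1 − 37.60000 = -13.500

-13.500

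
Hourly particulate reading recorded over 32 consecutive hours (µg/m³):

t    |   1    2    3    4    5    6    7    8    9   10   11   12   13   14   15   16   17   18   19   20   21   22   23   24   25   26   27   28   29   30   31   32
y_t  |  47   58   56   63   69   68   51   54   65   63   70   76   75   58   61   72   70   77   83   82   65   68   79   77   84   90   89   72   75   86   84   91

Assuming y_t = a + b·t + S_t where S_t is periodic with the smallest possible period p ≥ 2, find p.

7

First differences y_{t+1} − y_t: 11, -2, 7, 6, -1, -17, 3, 11, -2, 7, 6, -1, -17, 3, 11, -2, …
The difference pattern repeats every 7 terms and not for any smaller step, so p = 7.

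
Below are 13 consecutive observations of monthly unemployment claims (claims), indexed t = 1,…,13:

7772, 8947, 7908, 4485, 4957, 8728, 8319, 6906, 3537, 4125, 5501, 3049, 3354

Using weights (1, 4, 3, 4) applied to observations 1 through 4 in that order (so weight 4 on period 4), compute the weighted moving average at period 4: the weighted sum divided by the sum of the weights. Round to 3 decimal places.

7102.000

Weighted sum: 1·7772 + 4·8947 + 3·7908 + 4·4485 = 7772 + 35788 + 23724 + 17940 = 85224
Weight total: 1 + 4 + 3 + 4 = 12
WMA = 85224 / 12 = 7102.000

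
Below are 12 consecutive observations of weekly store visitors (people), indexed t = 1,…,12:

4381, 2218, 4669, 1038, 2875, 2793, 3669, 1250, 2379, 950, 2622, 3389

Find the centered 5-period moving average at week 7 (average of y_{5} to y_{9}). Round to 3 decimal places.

2593.200

Sum of periods 5–9: 2875 + 2793 + 3669 + 1250 + 2379 = 12966
Divide by 5: 12966 / 5 = 2593.200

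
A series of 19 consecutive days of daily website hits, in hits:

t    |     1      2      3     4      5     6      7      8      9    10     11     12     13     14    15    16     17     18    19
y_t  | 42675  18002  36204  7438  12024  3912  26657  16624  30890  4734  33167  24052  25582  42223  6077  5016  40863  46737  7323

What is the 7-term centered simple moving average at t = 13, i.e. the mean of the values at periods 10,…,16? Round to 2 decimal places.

Sum of periods 10–16: 4734 + 33167 + 24052 + 25582 + 42223 + 6077 + 5016 = 140851
Divide by 7: 140851 / 7 = 20121.57

20121.57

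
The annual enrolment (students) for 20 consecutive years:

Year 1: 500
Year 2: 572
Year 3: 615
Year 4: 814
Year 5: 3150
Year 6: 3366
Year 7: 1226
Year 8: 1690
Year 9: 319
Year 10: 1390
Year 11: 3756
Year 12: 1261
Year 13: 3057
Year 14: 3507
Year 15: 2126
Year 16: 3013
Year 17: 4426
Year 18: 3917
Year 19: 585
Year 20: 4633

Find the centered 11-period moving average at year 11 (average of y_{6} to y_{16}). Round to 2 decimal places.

2246.45

Sum of periods 6–16: 3366 + 1226 + 1690 + 319 + 1390 + 3756 + 1261 + 3057 + 3507 + 2126 + 3013 = 24711
Divide by 11: 24711 / 11 = 2246.45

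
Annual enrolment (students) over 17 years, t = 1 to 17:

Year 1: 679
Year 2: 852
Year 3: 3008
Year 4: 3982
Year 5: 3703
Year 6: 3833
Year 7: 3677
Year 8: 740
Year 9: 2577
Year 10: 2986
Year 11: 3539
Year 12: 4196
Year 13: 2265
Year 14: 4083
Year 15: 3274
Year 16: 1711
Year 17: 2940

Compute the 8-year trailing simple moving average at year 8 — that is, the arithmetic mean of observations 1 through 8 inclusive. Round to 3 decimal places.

2559.250

Sum of periods 1–8: 679 + 852 + 3008 + 3982 + 3703 + 3833 + 3677 + 740 = 20474
Divide by 8: 20474 / 8 = 2559.250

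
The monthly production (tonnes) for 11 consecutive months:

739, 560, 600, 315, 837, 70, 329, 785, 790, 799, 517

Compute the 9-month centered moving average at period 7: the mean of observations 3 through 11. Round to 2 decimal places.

560.22

Sum of periods 3–11: 600 + 315 + 837 + 70 + 329 + 785 + 790 + 799 + 517 = 5042
Divide by 9: 5042 / 9 = 560.22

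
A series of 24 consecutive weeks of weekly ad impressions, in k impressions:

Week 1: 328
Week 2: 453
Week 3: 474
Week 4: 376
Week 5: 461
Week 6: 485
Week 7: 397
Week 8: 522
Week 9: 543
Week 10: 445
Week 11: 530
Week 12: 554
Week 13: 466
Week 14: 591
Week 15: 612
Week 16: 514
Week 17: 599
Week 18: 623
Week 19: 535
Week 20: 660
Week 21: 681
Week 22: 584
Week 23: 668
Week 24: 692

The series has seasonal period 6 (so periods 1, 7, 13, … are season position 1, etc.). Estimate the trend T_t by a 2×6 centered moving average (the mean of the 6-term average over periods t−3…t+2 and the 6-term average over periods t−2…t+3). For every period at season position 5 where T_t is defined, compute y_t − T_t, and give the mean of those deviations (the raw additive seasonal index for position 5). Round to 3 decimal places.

14.250

Season position 5 occurs at t = 5, 11, 17 (where T_t is defined).
t=5: T_5 = 446.75000; y_5 − T_5 = 461 − 446.75000 = 14.25000
t=11: T_11 = 515.75000; y_11 − T_11 = 530 − 515.75000 = 14.25000
t=17: T_17 = 584.75000; y_17 − T_17 = 599 − 584.75000 = 14.25000
Mean deviation: (14.25000 + 14.25000 + 14.25000) / 3 = 14.250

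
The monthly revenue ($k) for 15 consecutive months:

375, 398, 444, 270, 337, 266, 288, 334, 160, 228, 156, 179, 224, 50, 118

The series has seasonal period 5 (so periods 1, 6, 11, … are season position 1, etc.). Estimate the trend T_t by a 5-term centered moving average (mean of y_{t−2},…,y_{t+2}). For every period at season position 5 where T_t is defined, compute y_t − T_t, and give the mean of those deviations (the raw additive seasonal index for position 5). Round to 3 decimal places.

Season position 5 occurs at t = 5, 10 (where T_t is defined).
t=5: T_5 = 321.00000; y_5 − T_5 = 337 − 321.00000 = 16.00000
t=10: T_10 = 211.40000; y_10 − T_10 = 228 − 211.40000 = 16.60000
Mean deviation: (16.00000 + 16.60000) / 2 = 16.300

16.300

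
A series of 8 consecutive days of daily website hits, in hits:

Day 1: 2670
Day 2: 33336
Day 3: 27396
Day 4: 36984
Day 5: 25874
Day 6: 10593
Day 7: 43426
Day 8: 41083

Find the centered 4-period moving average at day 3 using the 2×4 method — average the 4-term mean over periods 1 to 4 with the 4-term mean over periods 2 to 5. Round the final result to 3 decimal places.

Sum over 1–4: 2670 + 33336 + 27396 + 36984 = 100386
Sum over 2–5: 33336 + 27396 + 36984 + 25874 = 123590
CMA at t=3 = (100386 + 123590) / (2·4) = 223976 / 8 = 27997.000

27997.000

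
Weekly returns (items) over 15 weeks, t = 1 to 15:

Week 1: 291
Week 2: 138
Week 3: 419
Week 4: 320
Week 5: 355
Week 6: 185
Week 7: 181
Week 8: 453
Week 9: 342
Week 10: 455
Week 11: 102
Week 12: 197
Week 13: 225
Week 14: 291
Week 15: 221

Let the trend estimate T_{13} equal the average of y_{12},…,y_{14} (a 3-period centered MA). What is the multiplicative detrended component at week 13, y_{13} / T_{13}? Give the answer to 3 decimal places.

Trend T_13 = (197 + 225 + 291) / 3 = 713/3 = 237.66667
Ratio to trend: 225 / 237.66667 = 0.947

0.947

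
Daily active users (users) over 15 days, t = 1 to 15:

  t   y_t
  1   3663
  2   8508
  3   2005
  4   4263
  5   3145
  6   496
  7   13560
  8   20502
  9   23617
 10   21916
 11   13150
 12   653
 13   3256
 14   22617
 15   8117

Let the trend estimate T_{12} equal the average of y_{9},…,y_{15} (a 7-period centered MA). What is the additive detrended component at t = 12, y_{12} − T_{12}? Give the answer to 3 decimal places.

-12679.286

Trend T_12 = (23617 + 21916 + 13150 + 653 + 3256 + 22617 + 8117) / 7 = 93326/7 = 13332.28571
Detrended value: 653 − 13332.28571 = -12679.286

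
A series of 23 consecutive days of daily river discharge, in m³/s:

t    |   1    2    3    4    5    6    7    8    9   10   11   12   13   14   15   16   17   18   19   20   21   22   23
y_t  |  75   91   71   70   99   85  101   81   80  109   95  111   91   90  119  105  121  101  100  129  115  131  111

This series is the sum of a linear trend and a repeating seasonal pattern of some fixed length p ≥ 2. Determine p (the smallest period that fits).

5

First differences y_{t+1} − y_t: 16, -20, -1, 29, -14, 16, -20, -1, 29, -14, 16, -20, …
The difference pattern repeats every 5 terms and not for any smaller step, so p = 5.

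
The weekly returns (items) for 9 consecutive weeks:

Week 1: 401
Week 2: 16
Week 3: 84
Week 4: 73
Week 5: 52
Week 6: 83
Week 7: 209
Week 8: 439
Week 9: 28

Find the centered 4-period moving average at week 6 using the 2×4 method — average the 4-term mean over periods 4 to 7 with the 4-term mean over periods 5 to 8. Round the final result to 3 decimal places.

150.000

Sum over 4–7: 73 + 52 + 83 + 209 = 417
Sum over 5–8: 52 + 83 + 209 + 439 = 783
CMA at t=6 = (417 + 783) / (2·4) = 1200 / 8 = 150.000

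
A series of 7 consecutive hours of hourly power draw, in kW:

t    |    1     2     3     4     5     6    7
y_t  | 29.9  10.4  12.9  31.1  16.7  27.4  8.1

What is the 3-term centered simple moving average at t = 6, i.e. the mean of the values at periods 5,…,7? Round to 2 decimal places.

Sum of periods 5–7: 16.7 + 27.4 + 8.1 = 52.2
Divide by 3: 52.2 / 3 = 17.40

17.40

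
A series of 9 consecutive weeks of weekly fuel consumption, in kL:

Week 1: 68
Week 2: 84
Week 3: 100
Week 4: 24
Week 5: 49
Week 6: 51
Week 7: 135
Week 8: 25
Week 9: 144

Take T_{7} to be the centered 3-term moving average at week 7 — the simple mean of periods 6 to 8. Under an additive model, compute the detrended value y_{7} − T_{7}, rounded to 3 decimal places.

64.667

Trend T_7 = (51 + 135 + 25) / 3 = 211/3 = 70.33333
Detrended value: 135 − 70.33333 = 64.667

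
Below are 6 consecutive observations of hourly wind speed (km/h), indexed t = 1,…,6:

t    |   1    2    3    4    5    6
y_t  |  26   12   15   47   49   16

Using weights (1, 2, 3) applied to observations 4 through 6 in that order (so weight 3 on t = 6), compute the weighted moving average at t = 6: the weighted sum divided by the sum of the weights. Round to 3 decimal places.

32.167

Weighted sum: 1·47 + 2·49 + 3·16 = 47 + 98 + 48 = 193
Weight total: 1 + 2 + 3 = 6
WMA = 193 / 6 = 32.167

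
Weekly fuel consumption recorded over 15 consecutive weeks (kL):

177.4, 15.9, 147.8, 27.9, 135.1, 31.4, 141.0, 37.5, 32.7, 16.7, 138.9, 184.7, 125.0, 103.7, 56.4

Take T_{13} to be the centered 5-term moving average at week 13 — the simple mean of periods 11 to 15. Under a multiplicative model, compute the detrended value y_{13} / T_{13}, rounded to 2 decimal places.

1.03

Trend T_13 = (138.9 + 184.7 + 125.0 + 103.7 + 56.4) / 5 = 608.7/5 = 121.7400
Ratio to trend: 125.0 / 121.7400 = 1.03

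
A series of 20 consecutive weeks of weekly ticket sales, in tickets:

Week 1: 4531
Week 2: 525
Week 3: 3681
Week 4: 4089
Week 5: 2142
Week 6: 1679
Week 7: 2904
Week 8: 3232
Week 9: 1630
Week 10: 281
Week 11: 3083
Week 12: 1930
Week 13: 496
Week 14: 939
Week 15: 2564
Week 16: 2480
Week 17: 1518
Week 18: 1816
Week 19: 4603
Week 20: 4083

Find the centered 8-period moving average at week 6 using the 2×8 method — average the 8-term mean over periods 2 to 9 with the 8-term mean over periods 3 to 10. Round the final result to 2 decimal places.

Sum over 2–9: 525 + 3681 + 4089 + 2142 + 1679 + 2904 + 3232 + 1630 = 19882
Sum over 3–10: 3681 + 4089 + 2142 + 1679 + 2904 + 3232 + 1630 + 281 = 19638
CMA at t=6 = (19882 + 19638) / (2·8) = 39520 / 16 = 2470.00

2470.00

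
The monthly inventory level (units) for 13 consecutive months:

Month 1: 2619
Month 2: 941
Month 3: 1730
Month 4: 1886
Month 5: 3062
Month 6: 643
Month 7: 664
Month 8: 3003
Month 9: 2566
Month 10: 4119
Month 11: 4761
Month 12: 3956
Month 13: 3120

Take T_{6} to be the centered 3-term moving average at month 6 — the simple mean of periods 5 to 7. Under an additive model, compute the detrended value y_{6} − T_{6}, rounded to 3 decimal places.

-813.333

Trend T_6 = (3062 + 643 + 664) / 3 = 4369/3 = 1456.33333
Detrended value: 643 − 1456.33333 = -813.333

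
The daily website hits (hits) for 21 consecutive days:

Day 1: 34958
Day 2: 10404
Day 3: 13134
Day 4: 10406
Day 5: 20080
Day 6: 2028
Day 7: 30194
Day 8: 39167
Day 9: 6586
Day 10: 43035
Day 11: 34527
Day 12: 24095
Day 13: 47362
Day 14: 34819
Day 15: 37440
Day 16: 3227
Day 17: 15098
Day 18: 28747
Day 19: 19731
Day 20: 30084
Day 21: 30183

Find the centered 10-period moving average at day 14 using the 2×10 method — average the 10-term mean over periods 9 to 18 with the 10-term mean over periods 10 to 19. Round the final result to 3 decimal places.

28150.850

Sum over 9–18: 6586 + 43035 + 34527 + 24095 + 47362 + 34819 + 37440 + 3227 + 15098 + 28747 = 274936
Sum over 10–19: 43035 + 34527 + 24095 + 47362 + 34819 + 37440 + 3227 + 15098 + 28747 + 19731 = 288081
CMA at t=14 = (274936 + 288081) / (2·10) = 563017 / 20 = 28150.850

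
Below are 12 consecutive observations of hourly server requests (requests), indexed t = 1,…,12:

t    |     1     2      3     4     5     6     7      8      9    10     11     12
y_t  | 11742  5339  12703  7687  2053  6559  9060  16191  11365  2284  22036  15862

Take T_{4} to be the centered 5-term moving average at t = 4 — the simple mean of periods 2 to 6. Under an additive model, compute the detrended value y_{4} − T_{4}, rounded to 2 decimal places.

818.80

Trend T_4 = (5339 + 12703 + 7687 + 2053 + 6559) / 5 = 34341/5 = 6868.2000
Detrended value: 7687 − 6868.2000 = 818.80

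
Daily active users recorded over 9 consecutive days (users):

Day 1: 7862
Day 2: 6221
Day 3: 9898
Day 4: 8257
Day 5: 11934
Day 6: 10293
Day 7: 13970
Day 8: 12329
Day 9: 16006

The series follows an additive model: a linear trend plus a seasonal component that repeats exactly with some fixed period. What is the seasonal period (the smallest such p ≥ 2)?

2

First differences y_{t+1} − y_t: -1641, 3677, -1641, 3677, -1641, 3677, …
The difference pattern repeats every 2 terms and not for any smaller step, so p = 2.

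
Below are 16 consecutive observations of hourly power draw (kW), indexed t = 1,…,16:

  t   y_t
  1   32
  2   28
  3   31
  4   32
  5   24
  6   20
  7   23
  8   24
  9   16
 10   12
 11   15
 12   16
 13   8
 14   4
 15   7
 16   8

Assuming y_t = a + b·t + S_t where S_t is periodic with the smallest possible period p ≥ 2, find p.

First differences y_{t+1} − y_t: -4, 3, 1, -8, -4, 3, 1, -8, -4, 3, …
The difference pattern repeats every 4 terms and not for any smaller step, so p = 4.

4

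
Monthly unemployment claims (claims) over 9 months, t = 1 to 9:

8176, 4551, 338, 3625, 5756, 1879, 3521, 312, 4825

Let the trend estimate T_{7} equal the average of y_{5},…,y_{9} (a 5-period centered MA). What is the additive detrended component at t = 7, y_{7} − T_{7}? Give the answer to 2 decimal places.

Trend T_7 = (5756 + 1879 + 3521 + 312 + 4825) / 5 = 16293/5 = 3258.6000
Detrended value: 3521 − 3258.6000 = 262.40

262.40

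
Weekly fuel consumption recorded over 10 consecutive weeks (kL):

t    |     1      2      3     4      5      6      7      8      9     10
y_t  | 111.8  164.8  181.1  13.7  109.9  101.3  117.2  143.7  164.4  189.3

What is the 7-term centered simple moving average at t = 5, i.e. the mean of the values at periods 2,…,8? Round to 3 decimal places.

Sum of periods 2–8: 164.8 + 181.1 + 13.7 + 109.9 + 101.3 + 117.2 + 143.7 = 831.7
Divide by 7: 831.7 / 7 = 118.814

118.814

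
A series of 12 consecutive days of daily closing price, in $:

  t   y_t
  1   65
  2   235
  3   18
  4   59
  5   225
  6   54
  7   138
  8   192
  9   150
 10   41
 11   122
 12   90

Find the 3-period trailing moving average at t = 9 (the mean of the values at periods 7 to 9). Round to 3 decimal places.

160.000

Sum of periods 7–9: 138 + 192 + 150 = 480
Divide by 3: 480 / 3 = 160.000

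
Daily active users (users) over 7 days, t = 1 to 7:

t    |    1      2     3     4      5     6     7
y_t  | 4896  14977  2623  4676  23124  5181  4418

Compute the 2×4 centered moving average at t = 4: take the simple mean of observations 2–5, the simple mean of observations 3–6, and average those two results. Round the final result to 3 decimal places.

Sum over 2–5: 14977 + 2623 + 4676 + 23124 = 45400
Sum over 3–6: 2623 + 4676 + 23124 + 5181 = 35604
CMA at t=4 = (45400 + 35604) / (2·4) = 81004 / 8 = 10125.500

10125.500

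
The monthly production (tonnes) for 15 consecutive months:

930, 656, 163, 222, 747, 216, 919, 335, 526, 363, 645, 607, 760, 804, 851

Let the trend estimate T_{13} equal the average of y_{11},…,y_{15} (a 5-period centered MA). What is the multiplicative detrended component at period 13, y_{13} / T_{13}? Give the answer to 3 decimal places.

1.036

Trend T_13 = (645 + 607 + 760 + 804 + 851) / 5 = 3667/5 = 733.40000
Ratio to trend: 760 / 733.40000 = 1.036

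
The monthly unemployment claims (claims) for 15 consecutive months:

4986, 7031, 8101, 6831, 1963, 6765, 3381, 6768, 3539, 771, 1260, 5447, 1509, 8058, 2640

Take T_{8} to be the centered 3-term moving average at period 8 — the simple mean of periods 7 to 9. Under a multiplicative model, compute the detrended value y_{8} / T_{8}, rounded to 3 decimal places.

Trend T_8 = (3381 + 6768 + 3539) / 3 = 13688/3 = 4562.66667
Ratio to trend: 6768 / 4562.66667 = 1.483

1.483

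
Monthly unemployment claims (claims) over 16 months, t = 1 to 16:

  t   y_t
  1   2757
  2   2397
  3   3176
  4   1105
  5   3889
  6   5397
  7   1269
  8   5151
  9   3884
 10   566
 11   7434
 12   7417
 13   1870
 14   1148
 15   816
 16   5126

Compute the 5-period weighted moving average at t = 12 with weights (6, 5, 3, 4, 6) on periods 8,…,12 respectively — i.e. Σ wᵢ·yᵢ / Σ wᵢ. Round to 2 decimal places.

Weighted sum: 6·5151 + 5·3884 + 3·566 + 4·7434 + 6·7417 = 30906 + 19420 + 1698 + 29736 + 44502 = 126262
Weight total: 6 + 5 + 3 + 4 + 6 = 24
WMA = 126262 / 24 = 5260.92

5260.92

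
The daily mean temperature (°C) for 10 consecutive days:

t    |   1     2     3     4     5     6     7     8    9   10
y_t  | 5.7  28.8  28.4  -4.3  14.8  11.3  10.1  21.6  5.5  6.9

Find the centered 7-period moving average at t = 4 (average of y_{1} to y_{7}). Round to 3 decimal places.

Sum of periods 1–7: 5.7 + 28.8 + 28.4 + (-4.3) + 14.8 + 11.3 + 10.1 = 94.8
Divide by 7: 94.8 / 7 = 13.543

13.543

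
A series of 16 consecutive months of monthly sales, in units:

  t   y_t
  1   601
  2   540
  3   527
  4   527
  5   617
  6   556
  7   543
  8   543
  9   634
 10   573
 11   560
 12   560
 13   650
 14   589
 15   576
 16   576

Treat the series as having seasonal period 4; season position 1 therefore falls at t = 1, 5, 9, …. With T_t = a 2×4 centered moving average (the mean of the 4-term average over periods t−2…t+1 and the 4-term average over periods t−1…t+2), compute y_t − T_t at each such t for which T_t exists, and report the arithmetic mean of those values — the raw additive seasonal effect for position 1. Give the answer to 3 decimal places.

Season position 1 occurs at t = 5, 9, 13 (where T_t is defined).
t=5: T_5 = 558.75000; y_5 − T_5 = 617 − 558.75000 = 58.25000
t=9: T_9 = 575.37500; y_9 − T_9 = 634 − 575.37500 = 58.62500
t=13: T_13 = 591.75000; y_13 − T_13 = 650 − 591.75000 = 58.25000
Mean deviation: (58.25000 + 58.62500 + 58.25000) / 3 = 58.375

58.375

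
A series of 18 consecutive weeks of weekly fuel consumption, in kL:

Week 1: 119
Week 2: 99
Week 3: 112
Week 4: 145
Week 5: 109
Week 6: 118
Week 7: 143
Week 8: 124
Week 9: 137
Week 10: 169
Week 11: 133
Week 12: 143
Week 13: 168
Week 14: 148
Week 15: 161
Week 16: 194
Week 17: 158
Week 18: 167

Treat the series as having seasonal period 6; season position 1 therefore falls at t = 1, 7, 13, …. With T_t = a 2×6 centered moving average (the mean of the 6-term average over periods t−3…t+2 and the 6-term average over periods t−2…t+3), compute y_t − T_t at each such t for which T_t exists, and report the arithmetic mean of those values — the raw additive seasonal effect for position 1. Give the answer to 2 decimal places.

Season position 1 occurs at t = 7, 13 (where T_t is defined).
t=7: T_7 = 131.3333; y_7 − T_7 = 143 − 131.3333 = 11.6667
t=13: T_13 = 155.7500; y_13 − T_13 = 168 − 155.7500 = 12.2500
Mean deviation: (11.6667 + 12.2500) / 2 = 11.96

11.96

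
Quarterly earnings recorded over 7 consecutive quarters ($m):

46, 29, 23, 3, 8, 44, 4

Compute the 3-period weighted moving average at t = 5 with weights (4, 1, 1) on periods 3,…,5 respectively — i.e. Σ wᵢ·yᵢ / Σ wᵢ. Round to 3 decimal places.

17.167

Weighted sum: 4·23 + 1·3 + 1·8 = 92 + 3 + 8 = 103
Weight total: 4 + 1 + 1 = 6
WMA = 103 / 6 = 17.167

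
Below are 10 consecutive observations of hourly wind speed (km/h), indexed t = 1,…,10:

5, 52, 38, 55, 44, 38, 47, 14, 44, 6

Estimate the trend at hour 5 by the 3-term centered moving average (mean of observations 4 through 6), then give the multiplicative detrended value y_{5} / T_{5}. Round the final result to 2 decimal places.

Trend T_5 = (55 + 44 + 38) / 3 = 137/3 = 45.6667
Ratio to trend: 44 / 45.6667 = 0.96

0.96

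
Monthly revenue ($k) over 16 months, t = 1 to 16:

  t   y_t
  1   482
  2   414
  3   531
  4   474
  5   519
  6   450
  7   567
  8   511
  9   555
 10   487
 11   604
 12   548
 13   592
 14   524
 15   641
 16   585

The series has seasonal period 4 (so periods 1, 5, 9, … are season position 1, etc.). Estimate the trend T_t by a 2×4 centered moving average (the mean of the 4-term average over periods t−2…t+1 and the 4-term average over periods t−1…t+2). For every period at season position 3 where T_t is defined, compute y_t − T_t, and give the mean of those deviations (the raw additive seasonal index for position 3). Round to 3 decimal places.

50.917

Season position 3 occurs at t = 3, 7, 11 (where T_t is defined).
t=3: T_3 = 479.87500; y_3 − T_3 = 531 − 479.87500 = 51.12500
t=7: T_7 = 516.25000; y_7 − T_7 = 567 − 516.25000 = 50.75000
t=11: T_11 = 553.12500; y_11 − T_11 = 604 − 553.12500 = 50.87500
Mean deviation: (51.12500 + 50.75000 + 50.87500) / 3 = 50.917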